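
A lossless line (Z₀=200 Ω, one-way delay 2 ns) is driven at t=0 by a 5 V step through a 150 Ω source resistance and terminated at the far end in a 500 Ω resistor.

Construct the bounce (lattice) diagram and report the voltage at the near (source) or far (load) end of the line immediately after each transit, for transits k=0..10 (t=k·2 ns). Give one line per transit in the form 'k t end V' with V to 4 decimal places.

0 0 source 2.8571
1 2 load 4.0816
2 4 source 3.9067
3 6 load 3.8317
4 8 source 3.8424
5 10 load 3.8470
6 12 source 3.8464
7 14 load 3.8461
8 16 source 3.8461
9 18 load 3.8462
10 20 source 3.8462

Γ_L=0.428571, Γ_S=-0.142857; launch V₁=5·200/350=2.857143
k=0 src: V=2.8571
k=1 load: inc=2.857143, refl=2.857143·0.428571=1.2245; V=0.000000+2.857143+1.224490=4.0816
k=2 src: inc=1.224490, refl=1.224490·-0.142857=-0.1749; V=2.857143+1.224490+-0.174927=3.9067
k=3 load: inc=-0.174927, refl=-0.174927·0.428571=-0.0750; V=4.081633+-0.174927+-0.074969=3.8317
k=4 src: inc=-0.074969, refl=-0.074969·-0.142857=0.0107; V=3.906706+-0.074969+0.010710=3.8424
k=5 load: inc=0.010710, refl=0.010710·0.428571=0.0046; V=3.831737+0.010710+0.004590=3.8470
k=6 src: inc=0.004590, refl=0.004590·-0.142857=-0.0007; V=3.842447+0.004590+-0.000656=3.8464
k=7 load: inc=-0.000656, refl=-0.000656·0.428571=-0.0003; V=3.847037+-0.000656+-0.000281=3.8461
k=8 src: inc=-0.000281, refl=-0.000281·-0.142857=0.0000; V=3.846381+-0.000281+0.000040=3.8461
k=9 load: inc=0.000040, refl=0.000040·0.428571=0.0000; V=3.846100+0.000040+0.000017=3.8462
k=10 src: inc=0.000017, refl=0.000017·-0.142857=-0.0000; V=3.846140+0.000017+-0.000002=3.8462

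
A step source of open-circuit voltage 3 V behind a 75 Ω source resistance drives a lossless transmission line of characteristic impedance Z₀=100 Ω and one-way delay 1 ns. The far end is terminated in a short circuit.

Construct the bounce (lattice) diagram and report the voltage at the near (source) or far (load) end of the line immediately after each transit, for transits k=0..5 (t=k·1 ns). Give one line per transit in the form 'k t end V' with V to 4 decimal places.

Γ_L=-1.000000, Γ_S=-0.142857; launch V₁=3·100/175=1.714286
k=0 src: V=1.7143
k=1 load: inc=1.714286, refl=1.714286·-1.000000=-1.7143; V=0.000000+1.714286+-1.714286=0.0000
k=2 src: inc=-1.714286, refl=-1.714286·-0.142857=0.2449; V=1.714286+-1.714286+0.244898=0.2449
k=3 load: inc=0.244898, refl=0.244898·-1.000000=-0.2449; V=0.000000+0.244898+-0.244898=0.0000
k=4 src: inc=-0.244898, refl=-0.244898·-0.142857=0.0350; V=0.244898+-0.244898+0.034985=0.0350
k=5 load: inc=0.034985, refl=0.034985·-1.000000=-0.0350; V=0.000000+0.034985+-0.034985=0.0000

0 0 source 1.7143
1 1 load 0.0000
2 2 source 0.2449
3 3 load 0.0000
4 4 source 0.0350
5 5 load 0.0000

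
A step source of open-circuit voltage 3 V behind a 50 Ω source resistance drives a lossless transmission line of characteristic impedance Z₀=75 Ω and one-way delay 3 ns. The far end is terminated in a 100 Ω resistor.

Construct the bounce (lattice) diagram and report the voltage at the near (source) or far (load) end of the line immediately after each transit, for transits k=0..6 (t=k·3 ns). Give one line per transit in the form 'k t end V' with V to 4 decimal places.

0 0 source 1.8000
1 3 load 2.0571
2 6 source 2.0057
3 9 load 1.9984
4 12 source 1.9998
5 15 load 2.0000
6 18 source 2.0000

Γ_L=0.142857, Γ_S=-0.200000; launch V₁=3·75/125=1.800000
k=0 src: V=1.8000
k=1 load: inc=1.800000, refl=1.800000·0.142857=0.2571; V=0.000000+1.800000+0.257143=2.0571
k=2 src: inc=0.257143, refl=0.257143·-0.200000=-0.0514; V=1.800000+0.257143+-0.051429=2.0057
k=3 load: inc=-0.051429, refl=-0.051429·0.142857=-0.0073; V=2.057143+-0.051429+-0.007347=1.9984
k=4 src: inc=-0.007347, refl=-0.007347·-0.200000=0.0015; V=2.005714+-0.007347+0.001469=1.9998
k=5 load: inc=0.001469, refl=0.001469·0.142857=0.0002; V=1.998367+0.001469+0.000210=2.0000
k=6 src: inc=0.000210, refl=0.000210·-0.200000=-0.0000; V=1.999837+0.000210+-0.000042=2.0000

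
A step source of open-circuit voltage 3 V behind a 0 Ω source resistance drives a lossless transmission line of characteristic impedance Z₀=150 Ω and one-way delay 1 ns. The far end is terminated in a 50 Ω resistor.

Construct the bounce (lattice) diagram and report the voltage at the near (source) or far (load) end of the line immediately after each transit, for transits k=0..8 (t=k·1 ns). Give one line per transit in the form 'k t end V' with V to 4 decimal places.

0 0 source 3.0000
1 1 load 1.5000
2 2 source 3.0000
3 3 load 2.2500
4 4 source 3.0000
5 5 load 2.6250
6 6 source 3.0000
7 7 load 2.8125
8 8 source 3.0000

Γ_L=-0.500000, Γ_S=-1.000000; launch V₁=3·150/150=3.000000
k=0 src: V=3.0000
k=1 load: inc=3.000000, refl=3.000000·-0.500000=-1.5000; V=0.000000+3.000000+-1.500000=1.5000
k=2 src: inc=-1.500000, refl=-1.500000·-1.000000=1.5000; V=3.000000+-1.500000+1.500000=3.0000
k=3 load: inc=1.500000, refl=1.500000·-0.500000=-0.7500; V=1.500000+1.500000+-0.750000=2.2500
k=4 src: inc=-0.750000, refl=-0.750000·-1.000000=0.7500; V=3.000000+-0.750000+0.750000=3.0000
k=5 load: inc=0.750000, refl=0.750000·-0.500000=-0.3750; V=2.250000+0.750000+-0.375000=2.6250
k=6 src: inc=-0.375000, refl=-0.375000·-1.000000=0.3750; V=3.000000+-0.375000+0.375000=3.0000
k=7 load: inc=0.375000, refl=0.375000·-0.500000=-0.1875; V=2.625000+0.375000+-0.187500=2.8125
k=8 src: inc=-0.187500, refl=-0.187500·-1.000000=0.1875; V=3.000000+-0.187500+0.187500=3.0000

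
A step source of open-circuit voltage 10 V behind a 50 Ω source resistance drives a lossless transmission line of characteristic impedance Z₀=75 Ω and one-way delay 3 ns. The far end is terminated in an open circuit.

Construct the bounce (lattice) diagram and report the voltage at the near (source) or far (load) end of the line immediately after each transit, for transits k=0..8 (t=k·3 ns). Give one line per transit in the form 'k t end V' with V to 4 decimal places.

0 0 source 6.0000
1 3 load 12.0000
2 6 source 10.8000
3 9 load 9.6000
4 12 source 9.8400
5 15 load 10.0800
6 18 source 10.0320
7 21 load 9.9840
8 24 source 9.9936

Γ_L=1.000000, Γ_S=-0.200000; launch V₁=10·75/125=6.000000
k=0 src: V=6.0000
k=1 load: inc=6.000000, refl=6.000000·1.000000=6.0000; V=0.000000+6.000000+6.000000=12.0000
k=2 src: inc=6.000000, refl=6.000000·-0.200000=-1.2000; V=6.000000+6.000000+-1.200000=10.8000
k=3 load: inc=-1.200000, refl=-1.200000·1.000000=-1.2000; V=12.000000+-1.200000+-1.200000=9.6000
k=4 src: inc=-1.200000, refl=-1.200000·-0.200000=0.2400; V=10.800000+-1.200000+0.240000=9.8400
k=5 load: inc=0.240000, refl=0.240000·1.000000=0.2400; V=9.600000+0.240000+0.240000=10.0800
k=6 src: inc=0.240000, refl=0.240000·-0.200000=-0.0480; V=9.840000+0.240000+-0.048000=10.0320
k=7 load: inc=-0.048000, refl=-0.048000·1.000000=-0.0480; V=10.080000+-0.048000+-0.048000=9.9840
k=8 src: inc=-0.048000, refl=-0.048000·-0.200000=0.0096; V=10.032000+-0.048000+0.009600=9.9936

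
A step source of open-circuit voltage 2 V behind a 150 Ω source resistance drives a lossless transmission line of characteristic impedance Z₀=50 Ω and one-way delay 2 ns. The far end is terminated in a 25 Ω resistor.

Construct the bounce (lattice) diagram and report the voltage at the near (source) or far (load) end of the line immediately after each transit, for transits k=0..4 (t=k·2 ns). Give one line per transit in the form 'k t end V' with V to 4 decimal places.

Γ_L=-0.333333, Γ_S=0.500000; launch V₁=2·50/200=0.500000
k=0 src: V=0.5000
k=1 load: inc=0.500000, refl=0.500000·-0.333333=-0.1667; V=0.000000+0.500000+-0.166667=0.3333
k=2 src: inc=-0.166667, refl=-0.166667·0.500000=-0.0833; V=0.500000+-0.166667+-0.083333=0.2500
k=3 load: inc=-0.083333, refl=-0.083333·-0.333333=0.0278; V=0.333333+-0.083333+0.027778=0.2778
k=4 src: inc=0.027778, refl=0.027778·0.500000=0.0139; V=0.250000+0.027778+0.013889=0.2917

0 0 source 0.5000
1 2 load 0.3333
2 4 source 0.2500
3 6 load 0.2778
4 8 source 0.2917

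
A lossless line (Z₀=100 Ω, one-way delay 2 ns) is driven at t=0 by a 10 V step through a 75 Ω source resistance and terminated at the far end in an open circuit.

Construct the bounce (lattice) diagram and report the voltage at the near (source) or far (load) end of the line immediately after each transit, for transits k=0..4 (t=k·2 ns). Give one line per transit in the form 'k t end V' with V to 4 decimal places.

Γ_L=1.000000, Γ_S=-0.142857; launch V₁=10·100/175=5.714286
k=0 src: V=5.7143
k=1 load: inc=5.714286, refl=5.714286·1.000000=5.7143; V=0.000000+5.714286+5.714286=11.4286
k=2 src: inc=5.714286, refl=5.714286·-0.142857=-0.8163; V=5.714286+5.714286+-0.816327=10.6122
k=3 load: inc=-0.816327, refl=-0.816327·1.000000=-0.8163; V=11.428571+-0.816327+-0.816327=9.7959
k=4 src: inc=-0.816327, refl=-0.816327·-0.142857=0.1166; V=10.612245+-0.816327+0.116618=9.9125

0 0 source 5.7143
1 2 load 11.4286
2 4 source 10.6122
3 6 load 9.7959
4 8 source 9.9125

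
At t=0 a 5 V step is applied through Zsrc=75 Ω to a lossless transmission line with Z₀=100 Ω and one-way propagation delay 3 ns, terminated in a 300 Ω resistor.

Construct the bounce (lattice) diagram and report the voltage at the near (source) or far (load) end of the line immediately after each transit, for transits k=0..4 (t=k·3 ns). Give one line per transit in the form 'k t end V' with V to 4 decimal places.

0 0 source 2.8571
1 3 load 4.2857
2 6 source 4.0816
3 9 load 3.9796
4 12 source 3.9942

Γ_L=0.500000, Γ_S=-0.142857; launch V₁=5·100/175=2.857143
k=0 src: V=2.8571
k=1 load: inc=2.857143, refl=2.857143·0.500000=1.4286; V=0.000000+2.857143+1.428571=4.2857
k=2 src: inc=1.428571, refl=1.428571·-0.142857=-0.2041; V=2.857143+1.428571+-0.204082=4.0816
k=3 load: inc=-0.204082, refl=-0.204082·0.500000=-0.1020; V=4.285714+-0.204082+-0.102041=3.9796
k=4 src: inc=-0.102041, refl=-0.102041·-0.142857=0.0146; V=4.081633+-0.102041+0.014577=3.9942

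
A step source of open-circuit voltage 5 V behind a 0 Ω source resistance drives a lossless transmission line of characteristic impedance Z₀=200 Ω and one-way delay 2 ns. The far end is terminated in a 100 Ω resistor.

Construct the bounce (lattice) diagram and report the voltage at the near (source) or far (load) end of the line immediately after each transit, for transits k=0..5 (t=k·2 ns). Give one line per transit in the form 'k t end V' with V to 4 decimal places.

Γ_L=-0.333333, Γ_S=-1.000000; launch V₁=5·200/200=5.000000
k=0 src: V=5.0000
k=1 load: inc=5.000000, refl=5.000000·-0.333333=-1.6667; V=0.000000+5.000000+-1.666667=3.3333
k=2 src: inc=-1.666667, refl=-1.666667·-1.000000=1.6667; V=5.000000+-1.666667+1.666667=5.0000
k=3 load: inc=1.666667, refl=1.666667·-0.333333=-0.5556; V=3.333333+1.666667+-0.555556=4.4444
k=4 src: inc=-0.555556, refl=-0.555556·-1.000000=0.5556; V=5.000000+-0.555556+0.555556=5.0000
k=5 load: inc=0.555556, refl=0.555556·-0.333333=-0.1852; V=4.444444+0.555556+-0.185185=4.8148

0 0 source 5.0000
1 2 load 3.3333
2 4 source 5.0000
3 6 load 4.4444
4 8 source 5.0000
5 10 load 4.8148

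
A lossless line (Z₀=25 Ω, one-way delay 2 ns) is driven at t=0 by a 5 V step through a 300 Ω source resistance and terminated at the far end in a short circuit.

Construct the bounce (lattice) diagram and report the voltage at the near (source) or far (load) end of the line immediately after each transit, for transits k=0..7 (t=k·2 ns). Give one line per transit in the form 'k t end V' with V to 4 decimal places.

Γ_L=-1.000000, Γ_S=0.846154; launch V₁=5·25/325=0.384615
k=0 src: V=0.3846
k=1 load: inc=0.384615, refl=0.384615·-1.000000=-0.3846; V=0.000000+0.384615+-0.384615=0.0000
k=2 src: inc=-0.384615, refl=-0.384615·0.846154=-0.3254; V=0.384615+-0.384615+-0.325444=-0.3254
k=3 load: inc=-0.325444, refl=-0.325444·-1.000000=0.3254; V=0.000000+-0.325444+0.325444=0.0000
k=4 src: inc=0.325444, refl=0.325444·0.846154=0.2754; V=-0.325444+0.325444+0.275376=0.2754
k=5 load: inc=0.275376, refl=0.275376·-1.000000=-0.2754; V=0.000000+0.275376+-0.275376=0.0000
k=6 src: inc=-0.275376, refl=-0.275376·0.846154=-0.2330; V=0.275376+-0.275376+-0.233010=-0.2330
k=7 load: inc=-0.233010, refl=-0.233010·-1.000000=0.2330; V=0.000000+-0.233010+0.233010=0.0000

0 0 source 0.3846
1 2 load 0.0000
2 4 source -0.3254
3 6 load 0.0000
4 8 source 0.2754
5 10 load 0.0000
6 12 source -0.2330
7 14 load 0.0000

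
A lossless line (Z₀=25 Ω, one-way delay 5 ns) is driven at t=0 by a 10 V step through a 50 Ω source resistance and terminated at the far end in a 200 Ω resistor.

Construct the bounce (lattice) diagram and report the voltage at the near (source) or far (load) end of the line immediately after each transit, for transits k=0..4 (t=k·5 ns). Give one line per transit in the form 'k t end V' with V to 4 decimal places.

Γ_L=0.777778, Γ_S=0.333333; launch V₁=10·25/75=3.333333
k=0 src: V=3.3333
k=1 load: inc=3.333333, refl=3.333333·0.777778=2.5926; V=0.000000+3.333333+2.592593=5.9259
k=2 src: inc=2.592593, refl=2.592593·0.333333=0.8642; V=3.333333+2.592593+0.864198=6.7901
k=3 load: inc=0.864198, refl=0.864198·0.777778=0.6722; V=5.925926+0.864198+0.672154=7.4623
k=4 src: inc=0.672154, refl=0.672154·0.333333=0.2241; V=6.790123+0.672154+0.224051=7.6863

0 0 source 3.3333
1 5 load 5.9259
2 10 source 6.7901
3 15 load 7.4623
4 20 source 7.6863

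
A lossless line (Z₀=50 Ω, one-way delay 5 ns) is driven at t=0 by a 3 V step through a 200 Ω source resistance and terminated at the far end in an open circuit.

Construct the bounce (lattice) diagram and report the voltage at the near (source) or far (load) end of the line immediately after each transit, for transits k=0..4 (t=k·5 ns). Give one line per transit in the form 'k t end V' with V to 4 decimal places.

Γ_L=1.000000, Γ_S=0.600000; launch V₁=3·50/250=0.600000
k=0 src: V=0.6000
k=1 load: inc=0.600000, refl=0.600000·1.000000=0.6000; V=0.000000+0.600000+0.600000=1.2000
k=2 src: inc=0.600000, refl=0.600000·0.600000=0.3600; V=0.600000+0.600000+0.360000=1.5600
k=3 load: inc=0.360000, refl=0.360000·1.000000=0.3600; V=1.200000+0.360000+0.360000=1.9200
k=4 src: inc=0.360000, refl=0.360000·0.600000=0.2160; V=1.560000+0.360000+0.216000=2.1360

0 0 source 0.6000
1 5 load 1.2000
2 10 source 1.5600
3 15 load 1.9200
4 20 source 2.1360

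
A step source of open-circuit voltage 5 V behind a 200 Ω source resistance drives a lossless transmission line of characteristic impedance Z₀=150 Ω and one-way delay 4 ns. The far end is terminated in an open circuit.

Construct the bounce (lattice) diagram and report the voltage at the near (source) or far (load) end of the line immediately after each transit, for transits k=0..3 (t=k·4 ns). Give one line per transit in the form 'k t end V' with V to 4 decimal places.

Γ_L=1.000000, Γ_S=0.142857; launch V₁=5·150/350=2.142857
k=0 src: V=2.1429
k=1 load: inc=2.142857, refl=2.142857·1.000000=2.1429; V=0.000000+2.142857+2.142857=4.2857
k=2 src: inc=2.142857, refl=2.142857·0.142857=0.3061; V=2.142857+2.142857+0.306122=4.5918
k=3 load: inc=0.306122, refl=0.306122·1.000000=0.3061; V=4.285714+0.306122+0.306122=4.8980

0 0 source 2.1429
1 4 load 4.2857
2 8 source 4.5918
3 12 load 4.8980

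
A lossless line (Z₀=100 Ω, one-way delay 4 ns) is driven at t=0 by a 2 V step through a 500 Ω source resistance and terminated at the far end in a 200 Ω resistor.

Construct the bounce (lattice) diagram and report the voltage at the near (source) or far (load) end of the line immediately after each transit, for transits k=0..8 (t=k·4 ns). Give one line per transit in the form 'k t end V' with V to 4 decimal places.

Γ_L=0.333333, Γ_S=0.666667; launch V₁=2·100/600=0.333333
k=0 src: V=0.3333
k=1 load: inc=0.333333, refl=0.333333·0.333333=0.1111; V=0.000000+0.333333+0.111111=0.4444
k=2 src: inc=0.111111, refl=0.111111·0.666667=0.0741; V=0.333333+0.111111+0.074074=0.5185
k=3 load: inc=0.074074, refl=0.074074·0.333333=0.0247; V=0.444444+0.074074+0.024691=0.5432
k=4 src: inc=0.024691, refl=0.024691·0.666667=0.0165; V=0.518519+0.024691+0.016461=0.5597
k=5 load: inc=0.016461, refl=0.016461·0.333333=0.0055; V=0.543210+0.016461+0.005487=0.5652
k=6 src: inc=0.005487, refl=0.005487·0.666667=0.0037; V=0.559671+0.005487+0.003658=0.5688
k=7 load: inc=0.003658, refl=0.003658·0.333333=0.0012; V=0.565158+0.003658+0.001219=0.5700
k=8 src: inc=0.001219, refl=0.001219·0.666667=0.0008; V=0.568816+0.001219+0.000813=0.5708

0 0 source 0.3333
1 4 load 0.4444
2 8 source 0.5185
3 12 load 0.5432
4 16 source 0.5597
5 20 load 0.5652
6 24 source 0.5688
7 28 load 0.5700
8 32 source 0.5708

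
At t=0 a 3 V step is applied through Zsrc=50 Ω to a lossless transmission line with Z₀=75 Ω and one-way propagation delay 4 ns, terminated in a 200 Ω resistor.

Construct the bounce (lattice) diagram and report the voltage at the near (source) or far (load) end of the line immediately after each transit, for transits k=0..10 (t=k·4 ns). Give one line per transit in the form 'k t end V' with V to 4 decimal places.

Γ_L=0.454545, Γ_S=-0.200000; launch V₁=3·75/125=1.800000
k=0 src: V=1.8000
k=1 load: inc=1.800000, refl=1.800000·0.454545=0.8182; V=0.000000+1.800000+0.818182=2.6182
k=2 src: inc=0.818182, refl=0.818182·-0.200000=-0.1636; V=1.800000+0.818182+-0.163636=2.4545
k=3 load: inc=-0.163636, refl=-0.163636·0.454545=-0.0744; V=2.618182+-0.163636+-0.074380=2.3802
k=4 src: inc=-0.074380, refl=-0.074380·-0.200000=0.0149; V=2.454545+-0.074380+0.014876=2.3950
k=5 load: inc=0.014876, refl=0.014876·0.454545=0.0068; V=2.380165+0.014876+0.006762=2.4018
k=6 src: inc=0.006762, refl=0.006762·-0.200000=-0.0014; V=2.395041+0.006762+-0.001352=2.4005
k=7 load: inc=-0.001352, refl=-0.001352·0.454545=-0.0006; V=2.401803+-0.001352+-0.000615=2.3998
k=8 src: inc=-0.000615, refl=-0.000615·-0.200000=0.0001; V=2.400451+-0.000615+0.000123=2.4000
k=9 load: inc=0.000123, refl=0.000123·0.454545=0.0001; V=2.399836+0.000123+0.000056=2.4000
k=10 src: inc=0.000056, refl=0.000056·-0.200000=-0.0000; V=2.399959+0.000056+-0.000011=2.4000

0 0 source 1.8000
1 4 load 2.6182
2 8 source 2.4545
3 12 load 2.3802
4 16 source 2.3950
5 20 load 2.4018
6 24 source 2.4005
7 28 load 2.3998
8 32 source 2.4000
9 36 load 2.4000
10 40 source 2.4000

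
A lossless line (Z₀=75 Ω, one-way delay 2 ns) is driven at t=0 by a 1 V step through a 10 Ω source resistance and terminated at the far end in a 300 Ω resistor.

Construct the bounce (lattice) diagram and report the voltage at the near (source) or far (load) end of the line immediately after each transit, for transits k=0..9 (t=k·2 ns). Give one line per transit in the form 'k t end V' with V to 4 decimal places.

0 0 source 0.8824
1 2 load 1.4118
2 4 source 1.0069
3 6 load 0.7640
4 8 source 0.9498
5 10 load 1.0612
6 12 source 0.9760
7 14 load 0.9249
8 16 source 0.9640
9 18 load 0.9874

Γ_L=0.600000, Γ_S=-0.764706; launch V₁=1·75/85=0.882353
k=0 src: V=0.8824
k=1 load: inc=0.882353, refl=0.882353·0.600000=0.5294; V=0.000000+0.882353+0.529412=1.4118
k=2 src: inc=0.529412, refl=0.529412·-0.764706=-0.4048; V=0.882353+0.529412+-0.404844=1.0069
k=3 load: inc=-0.404844, refl=-0.404844·0.600000=-0.2429; V=1.411765+-0.404844+-0.242907=0.7640
k=4 src: inc=-0.242907, refl=-0.242907·-0.764706=0.1858; V=1.006920+-0.242907+0.185752=0.9498
k=5 load: inc=0.185752, refl=0.185752·0.600000=0.1115; V=0.764014+0.185752+0.111451=1.0612
k=6 src: inc=0.111451, refl=0.111451·-0.764706=-0.0852; V=0.949766+0.111451+-0.085227=0.9760
k=7 load: inc=-0.085227, refl=-0.085227·0.600000=-0.0511; V=1.061217+-0.085227+-0.051136=0.9249
k=8 src: inc=-0.051136, refl=-0.051136·-0.764706=0.0391; V=0.975990+-0.051136+0.039104=0.9640
k=9 load: inc=0.039104, refl=0.039104·0.600000=0.0235; V=0.924853+0.039104+0.023463=0.9874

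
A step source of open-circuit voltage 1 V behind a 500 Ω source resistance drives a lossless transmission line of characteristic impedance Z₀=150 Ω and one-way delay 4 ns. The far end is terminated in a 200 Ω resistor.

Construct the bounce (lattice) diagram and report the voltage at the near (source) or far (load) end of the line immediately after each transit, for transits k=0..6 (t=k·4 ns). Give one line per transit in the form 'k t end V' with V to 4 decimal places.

0 0 source 0.2308
1 4 load 0.2637
2 8 source 0.2815
3 12 load 0.2840
4 16 source 0.2854
5 20 load 0.2856
6 24 source 0.2857

Γ_L=0.142857, Γ_S=0.538462; launch V₁=1·150/650=0.230769
k=0 src: V=0.2308
k=1 load: inc=0.230769, refl=0.230769·0.142857=0.0330; V=0.000000+0.230769+0.032967=0.2637
k=2 src: inc=0.032967, refl=0.032967·0.538462=0.0178; V=0.230769+0.032967+0.017751=0.2815
k=3 load: inc=0.017751, refl=0.017751·0.142857=0.0025; V=0.263736+0.017751+0.002536=0.2840
k=4 src: inc=0.002536, refl=0.002536·0.538462=0.0014; V=0.281488+0.002536+0.001365=0.2854
k=5 load: inc=0.001365, refl=0.001365·0.142857=0.0002; V=0.284024+0.001365+0.000195=0.2856
k=6 src: inc=0.000195, refl=0.000195·0.538462=0.0001; V=0.285389+0.000195+0.000105=0.2857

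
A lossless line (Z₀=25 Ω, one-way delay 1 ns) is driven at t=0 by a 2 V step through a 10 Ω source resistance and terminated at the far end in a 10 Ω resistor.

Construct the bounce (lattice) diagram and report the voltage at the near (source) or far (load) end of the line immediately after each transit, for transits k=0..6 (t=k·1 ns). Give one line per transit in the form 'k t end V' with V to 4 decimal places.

0 0 source 1.4286
1 1 load 0.8163
2 2 source 1.0787
3 3 load 0.9663
4 4 source 1.0145
5 5 load 0.9938
6 6 source 1.0027

Γ_L=-0.428571, Γ_S=-0.428571; launch V₁=2·25/35=1.428571
k=0 src: V=1.4286
k=1 load: inc=1.428571, refl=1.428571·-0.428571=-0.6122; V=0.000000+1.428571+-0.612245=0.8163
k=2 src: inc=-0.612245, refl=-0.612245·-0.428571=0.2624; V=1.428571+-0.612245+0.262391=1.0787
k=3 load: inc=0.262391, refl=0.262391·-0.428571=-0.1125; V=0.816327+0.262391+-0.112453=0.9663
k=4 src: inc=-0.112453, refl=-0.112453·-0.428571=0.0482; V=1.078717+-0.112453+0.048194=1.0145
k=5 load: inc=0.048194, refl=0.048194·-0.428571=-0.0207; V=0.966264+0.048194+-0.020655=0.9938
k=6 src: inc=-0.020655, refl=-0.020655·-0.428571=0.0089; V=1.014458+-0.020655+0.008852=1.0027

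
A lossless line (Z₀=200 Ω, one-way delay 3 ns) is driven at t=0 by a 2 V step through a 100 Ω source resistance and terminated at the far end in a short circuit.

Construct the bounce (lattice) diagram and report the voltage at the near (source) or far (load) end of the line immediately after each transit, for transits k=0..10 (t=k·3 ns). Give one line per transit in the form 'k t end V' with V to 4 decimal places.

0 0 source 1.3333
1 3 load 0.0000
2 6 source 0.4444
3 9 load 0.0000
4 12 source 0.1481
5 15 load 0.0000
6 18 source 0.0494
7 21 load 0.0000
8 24 source 0.0165
9 27 load 0.0000
10 30 source 0.0055

Γ_L=-1.000000, Γ_S=-0.333333; launch V₁=2·200/300=1.333333
k=0 src: V=1.3333
k=1 load: inc=1.333333, refl=1.333333·-1.000000=-1.3333; V=0.000000+1.333333+-1.333333=0.0000
k=2 src: inc=-1.333333, refl=-1.333333·-0.333333=0.4444; V=1.333333+-1.333333+0.444444=0.4444
k=3 load: inc=0.444444, refl=0.444444·-1.000000=-0.4444; V=0.000000+0.444444+-0.444444=0.0000
k=4 src: inc=-0.444444, refl=-0.444444·-0.333333=0.1481; V=0.444444+-0.444444+0.148148=0.1481
k=5 load: inc=0.148148, refl=0.148148·-1.000000=-0.1481; V=0.000000+0.148148+-0.148148=0.0000
k=6 src: inc=-0.148148, refl=-0.148148·-0.333333=0.0494; V=0.148148+-0.148148+0.049383=0.0494
k=7 load: inc=0.049383, refl=0.049383·-1.000000=-0.0494; V=0.000000+0.049383+-0.049383=0.0000
k=8 src: inc=-0.049383, refl=-0.049383·-0.333333=0.0165; V=0.049383+-0.049383+0.016461=0.0165
k=9 load: inc=0.016461, refl=0.016461·-1.000000=-0.0165; V=0.000000+0.016461+-0.016461=0.0000
k=10 src: inc=-0.016461, refl=-0.016461·-0.333333=0.0055; V=0.016461+-0.016461+0.005487=0.0055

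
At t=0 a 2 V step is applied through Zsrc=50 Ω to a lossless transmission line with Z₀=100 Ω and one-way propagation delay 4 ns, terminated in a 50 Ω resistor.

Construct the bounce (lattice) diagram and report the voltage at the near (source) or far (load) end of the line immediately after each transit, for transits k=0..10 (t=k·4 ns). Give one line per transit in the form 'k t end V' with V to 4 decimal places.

Γ_L=-0.333333, Γ_S=-0.333333; launch V₁=2·100/150=1.333333
k=0 src: V=1.3333
k=1 load: inc=1.333333, refl=1.333333·-0.333333=-0.4444; V=0.000000+1.333333+-0.444444=0.8889
k=2 src: inc=-0.444444, refl=-0.444444·-0.333333=0.1481; V=1.333333+-0.444444+0.148148=1.0370
k=3 load: inc=0.148148, refl=0.148148·-0.333333=-0.0494; V=0.888889+0.148148+-0.049383=0.9877
k=4 src: inc=-0.049383, refl=-0.049383·-0.333333=0.0165; V=1.037037+-0.049383+0.016461=1.0041
k=5 load: inc=0.016461, refl=0.016461·-0.333333=-0.0055; V=0.987654+0.016461+-0.005487=0.9986
k=6 src: inc=-0.005487, refl=-0.005487·-0.333333=0.0018; V=1.004115+-0.005487+0.001829=1.0005
k=7 load: inc=0.001829, refl=0.001829·-0.333333=-0.0006; V=0.998628+0.001829+-0.000610=0.9998
k=8 src: inc=-0.000610, refl=-0.000610·-0.333333=0.0002; V=1.000457+-0.000610+0.000203=1.0001
k=9 load: inc=0.000203, refl=0.000203·-0.333333=-0.0001; V=0.999848+0.000203+-0.000068=1.0000
k=10 src: inc=-0.000068, refl=-0.000068·-0.333333=0.0000; V=1.000051+-0.000068+0.000023=1.0000

0 0 source 1.3333
1 4 load 0.8889
2 8 source 1.0370
3 12 load 0.9877
4 16 source 1.0041
5 20 load 0.9986
6 24 source 1.0005
7 28 load 0.9998
8 32 source 1.0001
9 36 load 1.0000
10 40 source 1.0000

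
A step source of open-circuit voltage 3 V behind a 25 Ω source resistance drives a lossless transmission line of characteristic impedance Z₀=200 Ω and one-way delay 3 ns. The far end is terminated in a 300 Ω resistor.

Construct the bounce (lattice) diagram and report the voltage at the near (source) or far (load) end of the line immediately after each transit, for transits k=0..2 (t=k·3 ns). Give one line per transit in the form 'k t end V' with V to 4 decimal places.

Γ_L=0.200000, Γ_S=-0.777778; launch V₁=3·200/225=2.666667
k=0 src: V=2.6667
k=1 load: inc=2.666667, refl=2.666667·0.200000=0.5333; V=0.000000+2.666667+0.533333=3.2000
k=2 src: inc=0.533333, refl=0.533333·-0.777778=-0.4148; V=2.666667+0.533333+-0.414815=2.7852

0 0 source 2.6667
1 3 load 3.2000
2 6 source 2.7852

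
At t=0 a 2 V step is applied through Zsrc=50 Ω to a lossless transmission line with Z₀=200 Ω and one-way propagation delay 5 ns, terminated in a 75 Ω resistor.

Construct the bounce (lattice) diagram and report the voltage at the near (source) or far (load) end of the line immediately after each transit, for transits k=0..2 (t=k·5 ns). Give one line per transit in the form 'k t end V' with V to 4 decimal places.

0 0 source 1.6000
1 5 load 0.8727
2 10 source 1.3091

Γ_L=-0.454545, Γ_S=-0.600000; launch V₁=2·200/250=1.600000
k=0 src: V=1.6000
k=1 load: inc=1.600000, refl=1.600000·-0.454545=-0.7273; V=0.000000+1.600000+-0.727273=0.8727
k=2 src: inc=-0.727273, refl=-0.727273·-0.600000=0.4364; V=1.600000+-0.727273+0.436364=1.3091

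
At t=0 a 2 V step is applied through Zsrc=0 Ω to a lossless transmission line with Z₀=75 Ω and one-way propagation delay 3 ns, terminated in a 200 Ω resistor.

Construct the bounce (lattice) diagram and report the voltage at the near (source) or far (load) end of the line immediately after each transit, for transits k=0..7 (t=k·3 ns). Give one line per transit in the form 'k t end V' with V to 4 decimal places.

Γ_L=0.454545, Γ_S=-1.000000; launch V₁=2·75/75=2.000000
k=0 src: V=2.0000
k=1 load: inc=2.000000, refl=2.000000·0.454545=0.9091; V=0.000000+2.000000+0.909091=2.9091
k=2 src: inc=0.909091, refl=0.909091·-1.000000=-0.9091; V=2.000000+0.909091+-0.909091=2.0000
k=3 load: inc=-0.909091, refl=-0.909091·0.454545=-0.4132; V=2.909091+-0.909091+-0.413223=1.5868
k=4 src: inc=-0.413223, refl=-0.413223·-1.000000=0.4132; V=2.000000+-0.413223+0.413223=2.0000
k=5 load: inc=0.413223, refl=0.413223·0.454545=0.1878; V=1.586777+0.413223+0.187829=2.1878
k=6 src: inc=0.187829, refl=0.187829·-1.000000=-0.1878; V=2.000000+0.187829+-0.187829=2.0000
k=7 load: inc=-0.187829, refl=-0.187829·0.454545=-0.0854; V=2.187829+-0.187829+-0.085377=1.9146

0 0 source 2.0000
1 3 load 2.9091
2 6 source 2.0000
3 9 load 1.5868
4 12 source 2.0000
5 15 load 2.1878
6 18 source 2.0000
7 21 load 1.9146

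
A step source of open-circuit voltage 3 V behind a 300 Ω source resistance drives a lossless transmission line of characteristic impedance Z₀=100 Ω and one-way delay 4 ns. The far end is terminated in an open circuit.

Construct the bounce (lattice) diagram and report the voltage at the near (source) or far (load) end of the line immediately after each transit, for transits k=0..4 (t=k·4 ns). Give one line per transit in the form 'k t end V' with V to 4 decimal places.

0 0 source 0.7500
1 4 load 1.5000
2 8 source 1.8750
3 12 load 2.2500
4 16 source 2.4375

Γ_L=1.000000, Γ_S=0.500000; launch V₁=3·100/400=0.750000
k=0 src: V=0.7500
k=1 load: inc=0.750000, refl=0.750000·1.000000=0.7500; V=0.000000+0.750000+0.750000=1.5000
k=2 src: inc=0.750000, refl=0.750000·0.500000=0.3750; V=0.750000+0.750000+0.375000=1.8750
k=3 load: inc=0.375000, refl=0.375000·1.000000=0.3750; V=1.500000+0.375000+0.375000=2.2500
k=4 src: inc=0.375000, refl=0.375000·0.500000=0.1875; V=1.875000+0.375000+0.187500=2.4375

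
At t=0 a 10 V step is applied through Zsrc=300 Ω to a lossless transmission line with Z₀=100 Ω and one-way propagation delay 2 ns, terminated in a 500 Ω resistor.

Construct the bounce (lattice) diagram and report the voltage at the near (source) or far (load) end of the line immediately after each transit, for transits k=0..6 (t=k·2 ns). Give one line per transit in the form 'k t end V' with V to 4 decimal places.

0 0 source 2.5000
1 2 load 4.1667
2 4 source 5.0000
3 6 load 5.5556
4 8 source 5.8333
5 10 load 6.0185
6 12 source 6.1111

Γ_L=0.666667, Γ_S=0.500000; launch V₁=10·100/400=2.500000
k=0 src: V=2.5000
k=1 load: inc=2.500000, refl=2.500000·0.666667=1.6667; V=0.000000+2.500000+1.666667=4.1667
k=2 src: inc=1.666667, refl=1.666667·0.500000=0.8333; V=2.500000+1.666667+0.833333=5.0000
k=3 load: inc=0.833333, refl=0.833333·0.666667=0.5556; V=4.166667+0.833333+0.555556=5.5556
k=4 src: inc=0.555556, refl=0.555556·0.500000=0.2778; V=5.000000+0.555556+0.277778=5.8333
k=5 load: inc=0.277778, refl=0.277778·0.666667=0.1852; V=5.555556+0.277778+0.185185=6.0185
k=6 src: inc=0.185185, refl=0.185185·0.500000=0.0926; V=5.833333+0.185185+0.092593=6.1111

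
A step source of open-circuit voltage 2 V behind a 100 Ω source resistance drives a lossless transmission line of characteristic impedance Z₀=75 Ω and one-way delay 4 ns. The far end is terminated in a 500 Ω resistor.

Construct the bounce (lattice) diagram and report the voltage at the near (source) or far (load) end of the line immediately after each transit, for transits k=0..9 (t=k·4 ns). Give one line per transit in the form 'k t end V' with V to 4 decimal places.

0 0 source 0.8571
1 4 load 1.4907
2 8 source 1.5812
3 12 load 1.6481
4 16 source 1.6576
5 20 load 1.6647
6 24 source 1.6657
7 28 load 1.6665
8 32 source 1.6666
9 36 load 1.6666

Γ_L=0.739130, Γ_S=0.142857; launch V₁=2·75/175=0.857143
k=0 src: V=0.8571
k=1 load: inc=0.857143, refl=0.857143·0.739130=0.6335; V=0.000000+0.857143+0.633540=1.4907
k=2 src: inc=0.633540, refl=0.633540·0.142857=0.0905; V=0.857143+0.633540+0.090506=1.5812
k=3 load: inc=0.090506, refl=0.090506·0.739130=0.0669; V=1.490683+0.090506+0.066896=1.6481
k=4 src: inc=0.066896, refl=0.066896·0.142857=0.0096; V=1.581189+0.066896+0.009557=1.6576
k=5 load: inc=0.009557, refl=0.009557·0.739130=0.0071; V=1.648085+0.009557+0.007064=1.6647
k=6 src: inc=0.007064, refl=0.007064·0.142857=0.0010; V=1.657641+0.007064+0.001009=1.6657
k=7 load: inc=0.001009, refl=0.001009·0.739130=0.0007; V=1.664705+0.001009+0.000746=1.6665
k=8 src: inc=0.000746, refl=0.000746·0.142857=0.0001; V=1.665714+0.000746+0.000107=1.6666
k=9 load: inc=0.000107, refl=0.000107·0.739130=0.0001; V=1.666459+0.000107+0.000079=1.6666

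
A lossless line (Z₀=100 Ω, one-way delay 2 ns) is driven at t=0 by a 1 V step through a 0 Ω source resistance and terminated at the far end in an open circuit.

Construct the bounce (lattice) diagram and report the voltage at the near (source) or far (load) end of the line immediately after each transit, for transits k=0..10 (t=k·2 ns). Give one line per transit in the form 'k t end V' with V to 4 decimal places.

Γ_L=1.000000, Γ_S=-1.000000; launch V₁=1·100/100=1.000000
k=0 src: V=1.0000
k=1 load: inc=1.000000, refl=1.000000·1.000000=1.0000; V=0.000000+1.000000+1.000000=2.0000
k=2 src: inc=1.000000, refl=1.000000·-1.000000=-1.0000; V=1.000000+1.000000+-1.000000=1.0000
k=3 load: inc=-1.000000, refl=-1.000000·1.000000=-1.0000; V=2.000000+-1.000000+-1.000000=0.0000
k=4 src: inc=-1.000000, refl=-1.000000·-1.000000=1.0000; V=1.000000+-1.000000+1.000000=1.0000
k=5 load: inc=1.000000, refl=1.000000·1.000000=1.0000; V=0.000000+1.000000+1.000000=2.0000
k=6 src: inc=1.000000, refl=1.000000·-1.000000=-1.0000; V=1.000000+1.000000+-1.000000=1.0000
k=7 load: inc=-1.000000, refl=-1.000000·1.000000=-1.0000; V=2.000000+-1.000000+-1.000000=0.0000
k=8 src: inc=-1.000000, refl=-1.000000·-1.000000=1.0000; V=1.000000+-1.000000+1.000000=1.0000
k=9 load: inc=1.000000, refl=1.000000·1.000000=1.0000; V=0.000000+1.000000+1.000000=2.0000
k=10 src: inc=1.000000, refl=1.000000·-1.000000=-1.0000; V=1.000000+1.000000+-1.000000=1.0000

0 0 source 1.0000
1 2 load 2.0000
2 4 source 1.0000
3 6 load 0.0000
4 8 source 1.0000
5 10 load 2.0000
6 12 source 1.0000
7 14 load 0.0000
8 16 source 1.0000
9 18 load 2.0000
10 20 source 1.0000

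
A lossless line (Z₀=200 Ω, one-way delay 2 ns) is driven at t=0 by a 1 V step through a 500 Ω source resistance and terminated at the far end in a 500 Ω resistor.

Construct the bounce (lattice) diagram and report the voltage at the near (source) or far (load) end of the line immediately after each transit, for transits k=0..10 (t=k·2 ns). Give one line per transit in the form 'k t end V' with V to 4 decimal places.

Γ_L=0.428571, Γ_S=0.428571; launch V₁=1·200/700=0.285714
k=0 src: V=0.2857
k=1 load: inc=0.285714, refl=0.285714·0.428571=0.1224; V=0.000000+0.285714+0.122449=0.4082
k=2 src: inc=0.122449, refl=0.122449·0.428571=0.0525; V=0.285714+0.122449+0.052478=0.4606
k=3 load: inc=0.052478, refl=0.052478·0.428571=0.0225; V=0.408163+0.052478+0.022491=0.4831
k=4 src: inc=0.022491, refl=0.022491·0.428571=0.0096; V=0.460641+0.022491+0.009639=0.4928
k=5 load: inc=0.009639, refl=0.009639·0.428571=0.0041; V=0.483132+0.009639+0.004131=0.4969
k=6 src: inc=0.004131, refl=0.004131·0.428571=0.0018; V=0.492771+0.004131+0.001770=0.4987
k=7 load: inc=0.001770, refl=0.001770·0.428571=0.0008; V=0.496902+0.001770+0.000759=0.4994
k=8 src: inc=0.000759, refl=0.000759·0.428571=0.0003; V=0.498672+0.000759+0.000325=0.4998
k=9 load: inc=0.000325, refl=0.000325·0.428571=0.0001; V=0.499431+0.000325+0.000139=0.4999
k=10 src: inc=0.000139, refl=0.000139·0.428571=0.0001; V=0.499756+0.000139+0.000060=0.5000

0 0 source 0.2857
1 2 load 0.4082
2 4 source 0.4606
3 6 load 0.4831
4 8 source 0.4928
5 10 load 0.4969
6 12 source 0.4987
7 14 load 0.4994
8 16 source 0.4998
9 18 load 0.4999
10 20 source 0.5000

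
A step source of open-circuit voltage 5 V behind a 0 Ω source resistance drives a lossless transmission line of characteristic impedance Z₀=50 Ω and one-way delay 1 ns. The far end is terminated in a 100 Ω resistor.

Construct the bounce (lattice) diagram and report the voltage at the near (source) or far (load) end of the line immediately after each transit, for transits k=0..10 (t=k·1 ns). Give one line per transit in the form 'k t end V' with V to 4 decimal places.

Γ_L=0.333333, Γ_S=-1.000000; launch V₁=5·50/50=5.000000
k=0 src: V=5.0000
k=1 load: inc=5.000000, refl=5.000000·0.333333=1.6667; V=0.000000+5.000000+1.666667=6.6667
k=2 src: inc=1.666667, refl=1.666667·-1.000000=-1.6667; V=5.000000+1.666667+-1.666667=5.0000
k=3 load: inc=-1.666667, refl=-1.666667·0.333333=-0.5556; V=6.666667+-1.666667+-0.555556=4.4444
k=4 src: inc=-0.555556, refl=-0.555556·-1.000000=0.5556; V=5.000000+-0.555556+0.555556=5.0000
k=5 load: inc=0.555556, refl=0.555556·0.333333=0.1852; V=4.444444+0.555556+0.185185=5.1852
k=6 src: inc=0.185185, refl=0.185185·-1.000000=-0.1852; V=5.000000+0.185185+-0.185185=5.0000
k=7 load: inc=-0.185185, refl=-0.185185·0.333333=-0.0617; V=5.185185+-0.185185+-0.061728=4.9383
k=8 src: inc=-0.061728, refl=-0.061728·-1.000000=0.0617; V=5.000000+-0.061728+0.061728=5.0000
k=9 load: inc=0.061728, refl=0.061728·0.333333=0.0206; V=4.938272+0.061728+0.020576=5.0206
k=10 src: inc=0.020576, refl=0.020576·-1.000000=-0.0206; V=5.000000+0.020576+-0.020576=5.0000

0 0 source 5.0000
1 1 load 6.6667
2 2 source 5.0000
3 3 load 4.4444
4 4 source 5.0000
5 5 load 5.1852
6 6 source 5.0000
7 7 load 4.9383
8 8 source 5.0000
9 9 load 5.0206
10 10 source 5.0000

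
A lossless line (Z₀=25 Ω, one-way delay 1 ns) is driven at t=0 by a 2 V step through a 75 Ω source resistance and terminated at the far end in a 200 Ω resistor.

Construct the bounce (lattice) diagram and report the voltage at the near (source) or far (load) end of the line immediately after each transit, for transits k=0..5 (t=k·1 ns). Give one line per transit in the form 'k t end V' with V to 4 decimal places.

0 0 source 0.5000
1 1 load 0.8889
2 2 source 1.0833
3 3 load 1.2346
4 4 source 1.3102
5 5 load 1.3690

Γ_L=0.777778, Γ_S=0.500000; launch V₁=2·25/100=0.500000
k=0 src: V=0.5000
k=1 load: inc=0.500000, refl=0.500000·0.777778=0.3889; V=0.000000+0.500000+0.388889=0.8889
k=2 src: inc=0.388889, refl=0.388889·0.500000=0.1944; V=0.500000+0.388889+0.194444=1.0833
k=3 load: inc=0.194444, refl=0.194444·0.777778=0.1512; V=0.888889+0.194444+0.151235=1.2346
k=4 src: inc=0.151235, refl=0.151235·0.500000=0.0756; V=1.083333+0.151235+0.075617=1.3102
k=5 load: inc=0.075617, refl=0.075617·0.777778=0.0588; V=1.234568+0.075617+0.058813=1.3690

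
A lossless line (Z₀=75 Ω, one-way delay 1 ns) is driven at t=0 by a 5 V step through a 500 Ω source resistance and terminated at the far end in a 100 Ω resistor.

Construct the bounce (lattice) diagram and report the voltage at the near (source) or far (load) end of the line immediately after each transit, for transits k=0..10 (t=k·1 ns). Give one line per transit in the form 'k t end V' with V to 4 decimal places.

Γ_L=0.142857, Γ_S=0.739130; launch V₁=5·75/575=0.652174
k=0 src: V=0.6522
k=1 load: inc=0.652174, refl=0.652174·0.142857=0.0932; V=0.000000+0.652174+0.093168=0.7453
k=2 src: inc=0.093168, refl=0.093168·0.739130=0.0689; V=0.652174+0.093168+0.068863=0.8142
k=3 load: inc=0.068863, refl=0.068863·0.142857=0.0098; V=0.745342+0.068863+0.009838=0.8240
k=4 src: inc=0.009838, refl=0.009838·0.739130=0.0073; V=0.814205+0.009838+0.007271=0.8313
k=5 load: inc=0.007271, refl=0.007271·0.142857=0.0010; V=0.824042+0.007271+0.001039=0.8324
k=6 src: inc=0.001039, refl=0.001039·0.739130=0.0008; V=0.831314+0.001039+0.000768=0.8331
k=7 load: inc=0.000768, refl=0.000768·0.142857=0.0001; V=0.832352+0.000768+0.000110=0.8332
k=8 src: inc=0.000110, refl=0.000110·0.739130=0.0001; V=0.833120+0.000110+0.000081=0.8333
k=9 load: inc=0.000081, refl=0.000081·0.142857=0.0000; V=0.833230+0.000081+0.000012=0.8333
k=10 src: inc=0.000012, refl=0.000012·0.739130=0.0000; V=0.833311+0.000012+0.000009=0.8333

0 0 source 0.6522
1 1 load 0.7453
2 2 source 0.8142
3 3 load 0.8240
4 4 source 0.8313
5 5 load 0.8324
6 6 source 0.8331
7 7 load 0.8332
8 8 source 0.8333
9 9 load 0.8333
10 10 source 0.8333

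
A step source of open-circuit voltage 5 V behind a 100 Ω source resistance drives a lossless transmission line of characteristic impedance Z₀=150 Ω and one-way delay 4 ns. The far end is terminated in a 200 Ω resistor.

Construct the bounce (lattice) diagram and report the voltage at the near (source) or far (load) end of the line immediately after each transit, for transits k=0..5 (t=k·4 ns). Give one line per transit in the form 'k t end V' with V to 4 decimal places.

Γ_L=0.142857, Γ_S=-0.200000; launch V₁=5·150/250=3.000000
k=0 src: V=3.0000
k=1 load: inc=3.000000, refl=3.000000·0.142857=0.4286; V=0.000000+3.000000+0.428571=3.4286
k=2 src: inc=0.428571, refl=0.428571·-0.200000=-0.0857; V=3.000000+0.428571+-0.085714=3.3429
k=3 load: inc=-0.085714, refl=-0.085714·0.142857=-0.0122; V=3.428571+-0.085714+-0.012245=3.3306
k=4 src: inc=-0.012245, refl=-0.012245·-0.200000=0.0024; V=3.342857+-0.012245+0.002449=3.3331
k=5 load: inc=0.002449, refl=0.002449·0.142857=0.0003; V=3.330612+0.002449+0.000350=3.3334

0 0 source 3.0000
1 4 load 3.4286
2 8 source 3.3429
3 12 load 3.3306
4 16 source 3.3331
5 20 load 3.3334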